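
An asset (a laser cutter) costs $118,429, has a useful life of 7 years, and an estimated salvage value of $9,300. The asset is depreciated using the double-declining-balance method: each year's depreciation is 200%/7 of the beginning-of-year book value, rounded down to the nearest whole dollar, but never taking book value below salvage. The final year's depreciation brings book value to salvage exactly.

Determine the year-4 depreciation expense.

$12,331

Depreciable base = $118,429 − $9,300 = $109,129.
Year 1: ⌊$118,429 × 200%/7⌋ = $33,836. Book value $84,593.
Year 2: ⌊$84,593 × 200%/7⌋ = $24,169. Book value $60,424.
Year 3: ⌊$60,424 × 200%/7⌋ = $17,264. Book value $43,160.
Year 4: ⌊$43,160 × 200%/7⌋ = $12,331. Book value $30,829.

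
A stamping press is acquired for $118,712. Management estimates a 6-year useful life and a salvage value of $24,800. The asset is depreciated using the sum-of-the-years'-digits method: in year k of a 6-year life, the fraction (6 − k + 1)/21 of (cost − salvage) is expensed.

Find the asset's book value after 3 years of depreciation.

$51,632

Depreciable base = $118,712 − $24,800 = $93,912.
Sum of the years' digits = 6+5+4+3+2+1 = 21.
Year 1: $93,912 × 6/21 = $26,832. Book value $91,880.
Year 2: $93,912 × 5/21 = $22,360. Book value $69,520.
Year 3: $93,912 × 4/21 = $17,888. Book value $51,632.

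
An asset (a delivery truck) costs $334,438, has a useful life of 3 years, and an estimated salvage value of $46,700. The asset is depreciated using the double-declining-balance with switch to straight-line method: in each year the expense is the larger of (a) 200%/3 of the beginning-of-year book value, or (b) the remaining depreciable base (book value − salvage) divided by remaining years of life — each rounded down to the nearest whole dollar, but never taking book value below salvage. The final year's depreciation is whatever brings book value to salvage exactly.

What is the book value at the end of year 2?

$46,700

Depreciable base = $334,438 − $46,700 = $287,738.
Year 1: DB = ⌊$334,438 × 200%/3⌋ = $222,958; SL = ⌊$287,738/3⌋ = $95,912 → take DB $222,958. Book value $111,480.
Year 2: DB = ⌊$111,480 × 200%/3⌋ = $74,320; SL = ⌊$64,780/2⌋ = $32,390 → take DB $74,320, capped at $64,780. Book value $46,700.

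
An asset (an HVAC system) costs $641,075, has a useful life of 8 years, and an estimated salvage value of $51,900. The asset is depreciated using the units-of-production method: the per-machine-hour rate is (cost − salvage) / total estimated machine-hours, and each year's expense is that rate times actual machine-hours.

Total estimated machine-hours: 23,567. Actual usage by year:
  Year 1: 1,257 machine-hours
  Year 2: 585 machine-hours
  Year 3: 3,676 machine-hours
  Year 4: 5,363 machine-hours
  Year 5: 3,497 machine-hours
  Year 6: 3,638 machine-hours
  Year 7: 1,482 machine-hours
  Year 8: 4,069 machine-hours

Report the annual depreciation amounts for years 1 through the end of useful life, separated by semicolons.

Depreciable base = $641,075 − $51,900 = $589,175.
Rate = $589,175 / 23,567 machine-hours = $25 per machine-hour.
Year 1: 1,257 × $25 = $31,425. Book value $609,650.
Year 2: 585 × $25 = $14,625. Book value $595,025.
Year 3: 3,676 × $25 = $91,900. Book value $503,125.
Year 4: 5,363 × $25 = $134,075. Book value $369,050.
Year 5: 3,497 × $25 = $87,425. Book value $281,625.
Year 6: 3,638 × $25 = $90,950. Book value $190,675.
Year 7: 1,482 × $25 = $37,050. Book value $153,625.
Year 8: 4,069 × $25 = $101,725. Book value $51,900.

$31,425; $14,625; $91,900; $134,075; $87,425; $90,950; $37,050; $101,725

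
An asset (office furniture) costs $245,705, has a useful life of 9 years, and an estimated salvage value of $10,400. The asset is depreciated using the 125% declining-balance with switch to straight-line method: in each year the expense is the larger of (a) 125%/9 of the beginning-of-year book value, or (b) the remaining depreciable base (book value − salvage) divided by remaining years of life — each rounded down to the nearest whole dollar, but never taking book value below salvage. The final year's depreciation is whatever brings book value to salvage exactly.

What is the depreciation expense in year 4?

Depreciable base = $245,705 − $10,400 = $235,305.
Year 1: DB = ⌊$245,705 × 125%/9⌋ = $34,125; SL = ⌊$235,305/9⌋ = $26,145 → take DB $34,125. Book value $211,580.
Year 2: DB = ⌊$211,580 × 125%/9⌋ = $29,386; SL = ⌊$201,180/8⌋ = $25,147 → take DB $29,386. Book value $182,194.
Year 3: DB = ⌊$182,194 × 125%/9⌋ = $25,304; SL = ⌊$171,794/7⌋ = $24,542 → take DB $25,304. Book value $156,890.
Year 4: DB = ⌊$156,890 × 125%/9⌋ = $21,790; SL = ⌊$146,490/6⌋ = $24,415 → take SL $24,415. Book value $132,475.

$24,415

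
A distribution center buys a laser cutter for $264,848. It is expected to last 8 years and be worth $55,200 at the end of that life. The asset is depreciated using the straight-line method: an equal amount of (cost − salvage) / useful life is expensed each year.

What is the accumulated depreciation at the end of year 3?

$78,618

Depreciable base = $264,848 − $55,200 = $209,648.
Annual expense = $209,648 / 8 = $26,206.
End of year 1: book value $238,642.
End of year 2: book value $212,436.
End of year 3: book value $186,230.
Accumulated through year 3 = $264,848 − $186,230 = $78,618.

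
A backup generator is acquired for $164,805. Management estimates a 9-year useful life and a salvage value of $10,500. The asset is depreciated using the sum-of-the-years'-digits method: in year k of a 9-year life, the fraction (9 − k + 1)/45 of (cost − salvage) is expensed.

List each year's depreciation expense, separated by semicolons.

$30,861; $27,432; $24,003; $20,574; $17,145; $13,716; $10,287; $6,858; $3,429

Depreciable base = $164,805 − $10,500 = $154,305.
Sum of the years' digits = 9+8+7+6+5+4+3+2+1 = 45.
Year 1: $154,305 × 9/45 = $30,861. Book value $133,944.
Year 2: $154,305 × 8/45 = $27,432. Book value $106,512.
Year 3: $154,305 × 7/45 = $24,003. Book value $82,509.
Year 4: $154,305 × 6/45 = $20,574. Book value $61,935.
Year 5: $154,305 × 5/45 = $17,145. Book value $44,790.
Year 6: $154,305 × 4/45 = $13,716. Book value $31,074.
Year 7: $154,305 × 3/45 = $10,287. Book value $20,787.
Year 8: $154,305 × 2/45 = $6,858. Book value $13,929.
Year 9: $154,305 × 1/45 = $3,429. Book value $10,500.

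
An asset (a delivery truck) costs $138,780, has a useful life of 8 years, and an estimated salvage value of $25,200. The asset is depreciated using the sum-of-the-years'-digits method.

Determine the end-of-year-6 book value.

Depreciable base = $138,780 − $25,200 = $113,580.
Sum of the years' digits = 8+7+6+5+4+3+2+1 = 36.
Year 1: $113,580 × 8/36 = $25,240. Book value $113,540.
Year 2: $113,580 × 7/36 = $22,085. Book value $91,455.
Year 3: $113,580 × 6/36 = $18,930. Book value $72,525.
Year 4: $113,580 × 5/36 = $15,775. Book value $56,750.
Year 5: $113,580 × 4/36 = $12,620. Book value $44,130.
Year 6: $113,580 × 3/36 = $9,465. Book value $34,665.

$34,665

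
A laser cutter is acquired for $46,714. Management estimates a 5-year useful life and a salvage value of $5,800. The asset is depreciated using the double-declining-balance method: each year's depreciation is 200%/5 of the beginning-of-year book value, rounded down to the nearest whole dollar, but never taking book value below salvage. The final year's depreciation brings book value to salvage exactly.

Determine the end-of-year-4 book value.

Depreciable base = $46,714 − $5,800 = $40,914.
Year 1: ⌊$46,714 × 200%/5⌋ = $18,685. Book value $28,029.
Year 2: ⌊$28,029 × 200%/5⌋ = $11,211. Book value $16,818.
Year 3: ⌊$16,818 × 200%/5⌋ = $6,727. Book value $10,091.
Year 4: ⌊$10,091 × 200%/5⌋ = $4,036. Book value $6,055.

$6,055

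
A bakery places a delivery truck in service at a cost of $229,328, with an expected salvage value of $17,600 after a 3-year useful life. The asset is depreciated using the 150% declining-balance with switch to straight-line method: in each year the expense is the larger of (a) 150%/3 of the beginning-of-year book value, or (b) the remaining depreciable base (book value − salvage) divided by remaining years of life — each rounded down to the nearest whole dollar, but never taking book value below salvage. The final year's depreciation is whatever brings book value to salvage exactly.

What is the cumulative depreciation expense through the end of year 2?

$171,996

Depreciable base = $229,328 − $17,600 = $211,728.
Year 1: DB = ⌊$229,328 × 150%/3⌋ = $114,664; SL = ⌊$211,728/3⌋ = $70,576 → take DB $114,664. Book value $114,664.
Year 2: DB = ⌊$114,664 × 150%/3⌋ = $57,332; SL = ⌊$97,064/2⌋ = $48,532 → take DB $57,332. Book value $57,332.
Accumulated through year 2 = $229,328 − $57,332 = $171,996.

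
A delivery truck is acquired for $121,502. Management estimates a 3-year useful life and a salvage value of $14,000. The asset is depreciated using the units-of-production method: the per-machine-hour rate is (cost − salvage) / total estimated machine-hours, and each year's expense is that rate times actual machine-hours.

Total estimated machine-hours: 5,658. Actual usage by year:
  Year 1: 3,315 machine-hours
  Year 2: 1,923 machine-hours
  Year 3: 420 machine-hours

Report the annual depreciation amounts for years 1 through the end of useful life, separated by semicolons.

Depreciable base = $121,502 − $14,000 = $107,502.
Rate = $107,502 / 5,658 machine-hours = $19 per machine-hour.
Year 1: 3,315 × $19 = $62,985. Book value $58,517.
Year 2: 1,923 × $19 = $36,537. Book value $21,980.
Year 3: 420 × $19 = $7,980. Book value $14,000.

$62,985; $36,537; $7,980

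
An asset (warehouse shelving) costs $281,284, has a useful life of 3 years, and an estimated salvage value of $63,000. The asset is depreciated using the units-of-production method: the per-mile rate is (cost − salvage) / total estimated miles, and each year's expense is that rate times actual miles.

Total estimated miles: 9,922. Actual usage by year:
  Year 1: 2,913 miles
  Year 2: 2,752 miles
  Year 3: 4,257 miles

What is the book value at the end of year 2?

$156,654

Depreciable base = $281,284 − $63,000 = $218,284.
Rate = $218,284 / 9,922 miles = $22 per mile.
Year 1: 2,913 × $22 = $64,086. Book value $217,198.
Year 2: 2,752 × $22 = $60,544. Book value $156,654.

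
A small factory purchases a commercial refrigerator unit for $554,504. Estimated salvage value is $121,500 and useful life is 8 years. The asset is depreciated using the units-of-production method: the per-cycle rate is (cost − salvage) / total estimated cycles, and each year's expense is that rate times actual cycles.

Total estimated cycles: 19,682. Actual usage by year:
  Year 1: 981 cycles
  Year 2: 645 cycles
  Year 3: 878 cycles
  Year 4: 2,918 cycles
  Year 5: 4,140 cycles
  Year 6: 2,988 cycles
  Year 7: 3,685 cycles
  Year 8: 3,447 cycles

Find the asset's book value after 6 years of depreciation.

Depreciable base = $554,504 − $121,500 = $433,004.
Rate = $433,004 / 19,682 cycles = $22 per cycle.
Year 1: 981 × $22 = $21,582. Book value $532,922.
Year 2: 645 × $22 = $14,190. Book value $518,732.
Year 3: 878 × $22 = $19,316. Book value $499,416.
Year 4: 2,918 × $22 = $64,196. Book value $435,220.
Year 5: 4,140 × $22 = $91,080. Book value $344,140.
Year 6: 2,988 × $22 = $65,736. Book value $278,404.

$278,404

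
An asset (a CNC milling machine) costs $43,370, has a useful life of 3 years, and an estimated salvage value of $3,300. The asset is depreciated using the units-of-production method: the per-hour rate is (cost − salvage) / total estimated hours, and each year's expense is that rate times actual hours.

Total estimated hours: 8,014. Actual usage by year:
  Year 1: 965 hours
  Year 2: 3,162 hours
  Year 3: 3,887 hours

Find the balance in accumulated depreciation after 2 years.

$20,635

Depreciable base = $43,370 − $3,300 = $40,070.
Rate = $40,070 / 8,014 hours = $5 per hour.
Year 1: 965 × $5 = $4,825. Book value $38,545.
Year 2: 3,162 × $5 = $15,810. Book value $22,735.
Accumulated through year 2 = $43,370 − $22,735 = $20,635.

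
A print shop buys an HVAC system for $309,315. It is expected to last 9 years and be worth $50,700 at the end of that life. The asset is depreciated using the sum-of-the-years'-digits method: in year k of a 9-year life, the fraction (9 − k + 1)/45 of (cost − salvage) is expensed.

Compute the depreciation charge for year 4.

Depreciable base = $309,315 − $50,700 = $258,615.
Sum of the years' digits = 9+8+7+6+5+4+3+2+1 = 45.
Year 1: $258,615 × 9/45 = $51,723. Book value $257,592.
Year 2: $258,615 × 8/45 = $45,976. Book value $211,616.
Year 3: $258,615 × 7/45 = $40,229. Book value $171,387.
Year 4: $258,615 × 6/45 = $34,482. Book value $136,905.

$34,482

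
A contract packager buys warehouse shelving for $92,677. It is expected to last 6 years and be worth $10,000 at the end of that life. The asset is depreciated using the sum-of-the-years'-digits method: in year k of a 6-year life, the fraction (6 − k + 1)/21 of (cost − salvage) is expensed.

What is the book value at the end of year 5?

Depreciable base = $92,677 − $10,000 = $82,677.
Sum of the years' digits = 6+5+4+3+2+1 = 21.
Year 1: $82,677 × 6/21 = $23,622. Book value $69,055.
Year 2: $82,677 × 5/21 = $19,685. Book value $49,370.
Year 3: $82,677 × 4/21 = $15,748. Book value $33,622.
Year 4: $82,677 × 3/21 = $11,811. Book value $21,811.
Year 5: $82,677 × 2/21 = $7,874. Book value $13,937.

$13,937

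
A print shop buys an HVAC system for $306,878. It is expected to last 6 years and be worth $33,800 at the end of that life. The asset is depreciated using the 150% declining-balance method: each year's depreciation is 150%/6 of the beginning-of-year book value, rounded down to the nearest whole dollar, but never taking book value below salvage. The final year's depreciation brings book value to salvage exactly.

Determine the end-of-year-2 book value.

Depreciable base = $306,878 − $33,800 = $273,078.
Year 1: ⌊$306,878 × 150%/6⌋ = $76,719. Book value $230,159.
Year 2: ⌊$230,159 × 150%/6⌋ = $57,539. Book value $172,620.

$172,620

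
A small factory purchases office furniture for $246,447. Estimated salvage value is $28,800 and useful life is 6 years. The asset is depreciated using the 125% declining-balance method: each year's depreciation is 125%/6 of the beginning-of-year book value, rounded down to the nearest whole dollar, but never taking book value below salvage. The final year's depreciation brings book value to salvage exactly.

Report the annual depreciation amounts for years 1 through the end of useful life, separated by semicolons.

$51,343; $40,646; $32,178; $25,475; $20,167; $47,838

Depreciable base = $246,447 − $28,800 = $217,647.
Year 1: ⌊$246,447 × 125%/6⌋ = $51,343. Book value $195,104.
Year 2: ⌊$195,104 × 125%/6⌋ = $40,646. Book value $154,458.
Year 3: ⌊$154,458 × 125%/6⌋ = $32,178. Book value $122,280.
Year 4: ⌊$122,280 × 125%/6⌋ = $25,475. Book value $96,805.
Year 5: ⌊$96,805 × 125%/6⌋ = $20,167. Book value $76,638.
Year 6 (final): $76,638 − $28,800 = $47,838. Book value $28,800.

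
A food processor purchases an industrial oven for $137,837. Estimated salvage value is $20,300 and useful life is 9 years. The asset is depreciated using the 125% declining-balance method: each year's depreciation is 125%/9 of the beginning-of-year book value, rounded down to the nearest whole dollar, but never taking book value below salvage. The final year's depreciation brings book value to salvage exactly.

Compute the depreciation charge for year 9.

$21,373

Depreciable base = $137,837 − $20,300 = $117,537.
Year 1: ⌊$137,837 × 125%/9⌋ = $19,144. Book value $118,693.
Year 2: ⌊$118,693 × 125%/9⌋ = $16,485. Book value $102,208.
Year 3: ⌊$102,208 × 125%/9⌋ = $14,195. Book value $88,013.
Year 4: ⌊$88,013 × 125%/9⌋ = $12,224. Book value $75,789.
Year 5: ⌊$75,789 × 125%/9⌋ = $10,526. Book value $65,263.
Year 6: ⌊$65,263 × 125%/9⌋ = $9,064. Book value $56,199.
Year 7: ⌊$56,199 × 125%/9⌋ = $7,805. Book value $48,394.
Year 8: ⌊$48,394 × 125%/9⌋ = $6,721. Book value $41,673.
Year 9 (final): $41,673 − $20,300 = $21,373. Book value $20,300.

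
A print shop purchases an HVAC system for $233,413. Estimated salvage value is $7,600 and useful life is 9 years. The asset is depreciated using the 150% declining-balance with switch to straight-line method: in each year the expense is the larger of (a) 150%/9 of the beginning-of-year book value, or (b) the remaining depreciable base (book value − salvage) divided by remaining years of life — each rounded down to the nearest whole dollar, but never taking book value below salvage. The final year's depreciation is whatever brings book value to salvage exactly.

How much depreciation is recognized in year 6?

Depreciable base = $233,413 − $7,600 = $225,813.
Year 1: DB = ⌊$233,413 × 150%/9⌋ = $38,902; SL = ⌊$225,813/9⌋ = $25,090 → take DB $38,902. Book value $194,511.
Year 2: DB = ⌊$194,511 × 150%/9⌋ = $32,418; SL = ⌊$186,911/8⌋ = $23,363 → take DB $32,418. Book value $162,093.
Year 3: DB = ⌊$162,093 × 150%/9⌋ = $27,015; SL = ⌊$154,493/7⌋ = $22,070 → take DB $27,015. Book value $135,078.
Year 4: DB = ⌊$135,078 × 150%/9⌋ = $22,513; SL = ⌊$127,478/6⌋ = $21,246 → take DB $22,513. Book value $112,565.
Year 5: DB = ⌊$112,565 × 150%/9⌋ = $18,760; SL = ⌊$104,965/5⌋ = $20,993 → take SL $20,993. Book value $91,572.
Year 6: DB = ⌊$91,572 × 150%/9⌋ = $15,262; SL = ⌊$83,972/4⌋ = $20,993 → take SL $20,993. Book value $70,579.

$20,993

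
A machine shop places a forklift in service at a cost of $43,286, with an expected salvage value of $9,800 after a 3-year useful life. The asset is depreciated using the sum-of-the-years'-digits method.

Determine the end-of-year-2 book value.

$15,381

Depreciable base = $43,286 − $9,800 = $33,486.
Sum of the years' digits = 3+2+1 = 6.
Year 1: $33,486 × 3/6 = $16,743. Book value $26,543.
Year 2: $33,486 × 2/6 = $11,162. Book value $15,381.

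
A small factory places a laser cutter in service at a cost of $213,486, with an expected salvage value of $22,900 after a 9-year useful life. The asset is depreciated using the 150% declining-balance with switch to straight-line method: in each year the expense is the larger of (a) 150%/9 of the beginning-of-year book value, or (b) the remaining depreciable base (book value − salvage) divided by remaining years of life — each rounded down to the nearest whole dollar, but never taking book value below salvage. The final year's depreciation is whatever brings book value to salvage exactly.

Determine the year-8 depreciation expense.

Depreciable base = $213,486 − $22,900 = $190,586.
Year 1: DB = ⌊$213,486 × 150%/9⌋ = $35,581; SL = ⌊$190,586/9⌋ = $21,176 → take DB $35,581. Book value $177,905.
Year 2: DB = ⌊$177,905 × 150%/9⌋ = $29,650; SL = ⌊$155,005/8⌋ = $19,375 → take DB $29,650. Book value $148,255.
Year 3: DB = ⌊$148,255 × 150%/9⌋ = $24,709; SL = ⌊$125,355/7⌋ = $17,907 → take DB $24,709. Book value $123,546.
Year 4: DB = ⌊$123,546 × 150%/9⌋ = $20,591; SL = ⌊$100,646/6⌋ = $16,774 → take DB $20,591. Book value $102,955.
Year 5: DB = ⌊$102,955 × 150%/9⌋ = $17,159; SL = ⌊$80,055/5⌋ = $16,011 → take DB $17,159. Book value $85,796.
Year 6: DB = ⌊$85,796 × 150%/9⌋ = $14,299; SL = ⌊$62,896/4⌋ = $15,724 → take SL $15,724. Book value $70,072.
Year 7: DB = ⌊$70,072 × 150%/9⌋ = $11,678; SL = ⌊$47,172/3⌋ = $15,724 → take SL $15,724. Book value $54,348.
Year 8: DB = ⌊$54,348 × 150%/9⌋ = $9,058; SL = ⌊$31,448/2⌋ = $15,724 → take SL $15,724. Book value $38,624.

$15,724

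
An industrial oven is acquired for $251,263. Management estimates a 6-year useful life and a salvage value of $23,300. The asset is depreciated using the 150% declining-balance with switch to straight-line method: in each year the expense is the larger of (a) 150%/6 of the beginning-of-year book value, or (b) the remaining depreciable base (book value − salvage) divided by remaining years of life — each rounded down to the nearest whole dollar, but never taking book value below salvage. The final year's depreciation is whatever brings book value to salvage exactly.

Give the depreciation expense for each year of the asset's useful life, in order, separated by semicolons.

Depreciable base = $251,263 − $23,300 = $227,963.
Year 1: DB = ⌊$251,263 × 150%/6⌋ = $62,815; SL = ⌊$227,963/6⌋ = $37,993 → take DB $62,815. Book value $188,448.
Year 2: DB = ⌊$188,448 × 150%/6⌋ = $47,112; SL = ⌊$165,148/5⌋ = $33,029 → take DB $47,112. Book value $141,336.
Year 3: DB = ⌊$141,336 × 150%/6⌋ = $35,334; SL = ⌊$118,036/4⌋ = $29,509 → take DB $35,334. Book value $106,002.
Year 4: DB = ⌊$106,002 × 150%/6⌋ = $26,500; SL = ⌊$82,702/3⌋ = $27,567 → take SL $27,567. Book value $78,435.
Year 5: DB = ⌊$78,435 × 150%/6⌋ = $19,608; SL = ⌊$55,135/2⌋ = $27,567 → take SL $27,567. Book value $50,868.
Year 6 (final): $50,868 − $23,300 = $27,568. Book value $23,300.

$62,815; $47,112; $35,334; $27,567; $27,567; $27,568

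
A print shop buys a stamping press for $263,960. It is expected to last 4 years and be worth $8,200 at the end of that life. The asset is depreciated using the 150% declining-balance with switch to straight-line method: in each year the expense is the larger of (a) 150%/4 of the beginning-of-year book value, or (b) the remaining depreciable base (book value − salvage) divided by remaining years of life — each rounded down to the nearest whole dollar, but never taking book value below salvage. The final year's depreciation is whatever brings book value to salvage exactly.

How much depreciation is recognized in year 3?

Depreciable base = $263,960 − $8,200 = $255,760.
Year 1: DB = ⌊$263,960 × 150%/4⌋ = $98,985; SL = ⌊$255,760/4⌋ = $63,940 → take DB $98,985. Book value $164,975.
Year 2: DB = ⌊$164,975 × 150%/4⌋ = $61,865; SL = ⌊$156,775/3⌋ = $52,258 → take DB $61,865. Book value $103,110.
Year 3: DB = ⌊$103,110 × 150%/4⌋ = $38,666; SL = ⌊$94,910/2⌋ = $47,455 → take SL $47,455. Book value $55,655.

$47,455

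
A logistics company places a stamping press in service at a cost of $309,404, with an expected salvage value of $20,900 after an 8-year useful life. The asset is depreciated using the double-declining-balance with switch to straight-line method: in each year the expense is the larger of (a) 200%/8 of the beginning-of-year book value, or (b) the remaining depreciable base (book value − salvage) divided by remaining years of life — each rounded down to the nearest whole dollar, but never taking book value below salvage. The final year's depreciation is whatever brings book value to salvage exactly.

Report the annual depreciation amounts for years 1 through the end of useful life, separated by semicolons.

$77,351; $58,013; $43,510; $32,632; $24,474; $18,356; $17,084; $17,084

Depreciable base = $309,404 − $20,900 = $288,504.
Year 1: DB = ⌊$309,404 × 200%/8⌋ = $77,351; SL = ⌊$288,504/8⌋ = $36,063 → take DB $77,351. Book value $232,053.
Year 2: DB = ⌊$232,053 × 200%/8⌋ = $58,013; SL = ⌊$211,153/7⌋ = $30,164 → take DB $58,013. Book value $174,040.
Year 3: DB = ⌊$174,040 × 200%/8⌋ = $43,510; SL = ⌊$153,140/6⌋ = $25,523 → take DB $43,510. Book value $130,530.
Year 4: DB = ⌊$130,530 × 200%/8⌋ = $32,632; SL = ⌊$109,630/5⌋ = $21,926 → take DB $32,632. Book value $97,898.
Year 5: DB = ⌊$97,898 × 200%/8⌋ = $24,474; SL = ⌊$76,998/4⌋ = $19,249 → take DB $24,474. Book value $73,424.
Year 6: DB = ⌊$73,424 × 200%/8⌋ = $18,356; SL = ⌊$52,524/3⌋ = $17,508 → take DB $18,356. Book value $55,068.
Year 7: DB = ⌊$55,068 × 200%/8⌋ = $13,767; SL = ⌊$34,168/2⌋ = $17,084 → take SL $17,084. Book value $37,984.
Year 8 (final): $37,984 − $20,900 = $17,084. Book value $20,900.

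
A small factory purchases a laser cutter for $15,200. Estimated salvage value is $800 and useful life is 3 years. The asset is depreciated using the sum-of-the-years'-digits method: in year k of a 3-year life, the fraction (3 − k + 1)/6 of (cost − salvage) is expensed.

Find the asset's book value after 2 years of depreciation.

$3,200

Depreciable base = $15,200 − $800 = $14,400.
Sum of the years' digits = 3+2+1 = 6.
Year 1: $14,400 × 3/6 = $7,200. Book value $8,000.
Year 2: $14,400 × 2/6 = $4,800. Book value $3,200.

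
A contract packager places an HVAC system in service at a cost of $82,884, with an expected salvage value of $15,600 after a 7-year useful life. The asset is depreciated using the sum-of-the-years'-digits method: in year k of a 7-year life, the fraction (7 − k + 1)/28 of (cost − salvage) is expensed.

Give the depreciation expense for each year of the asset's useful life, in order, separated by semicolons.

$16,821; $14,418; $12,015; $9,612; $7,209; $4,806; $2,403

Depreciable base = $82,884 − $15,600 = $67,284.
Sum of the years' digits = 7+6+5+4+3+2+1 = 28.
Year 1: $67,284 × 7/28 = $16,821. Book value $66,063.
Year 2: $67,284 × 6/28 = $14,418. Book value $51,645.
Year 3: $67,284 × 5/28 = $12,015. Book value $39,630.
Year 4: $67,284 × 4/28 = $9,612. Book value $30,018.
Year 5: $67,284 × 3/28 = $7,209. Book value $22,809.
Year 6: $67,284 × 2/28 = $4,806. Book value $18,003.
Year 7: $67,284 × 1/28 = $2,403. Book value $15,600.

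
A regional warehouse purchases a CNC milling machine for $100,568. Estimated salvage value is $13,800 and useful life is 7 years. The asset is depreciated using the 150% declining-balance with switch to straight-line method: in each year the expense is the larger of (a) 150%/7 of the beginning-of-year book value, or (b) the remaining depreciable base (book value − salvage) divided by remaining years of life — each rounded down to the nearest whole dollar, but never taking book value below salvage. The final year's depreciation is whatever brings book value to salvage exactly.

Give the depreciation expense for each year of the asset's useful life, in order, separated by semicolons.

Depreciable base = $100,568 − $13,800 = $86,768.
Year 1: DB = ⌊$100,568 × 150%/7⌋ = $21,550; SL = ⌊$86,768/7⌋ = $12,395 → take DB $21,550. Book value $79,018.
Year 2: DB = ⌊$79,018 × 150%/7⌋ = $16,932; SL = ⌊$65,218/6⌋ = $10,869 → take DB $16,932. Book value $62,086.
Year 3: DB = ⌊$62,086 × 150%/7⌋ = $13,304; SL = ⌊$48,286/5⌋ = $9,657 → take DB $13,304. Book value $48,782.
Year 4: DB = ⌊$48,782 × 150%/7⌋ = $10,453; SL = ⌊$34,982/4⌋ = $8,745 → take DB $10,453. Book value $38,329.
Year 5: DB = ⌊$38,329 × 150%/7⌋ = $8,213; SL = ⌊$24,529/3⌋ = $8,176 → take DB $8,213. Book value $30,116.
Year 6: DB = ⌊$30,116 × 150%/7⌋ = $6,453; SL = ⌊$16,316/2⌋ = $8,158 → take SL $8,158. Book value $21,958.
Year 7 (final): $21,958 − $13,800 = $8,158. Book value $13,800.

$21,550; $16,932; $13,304; $10,453; $8,213; $8,158; $8,158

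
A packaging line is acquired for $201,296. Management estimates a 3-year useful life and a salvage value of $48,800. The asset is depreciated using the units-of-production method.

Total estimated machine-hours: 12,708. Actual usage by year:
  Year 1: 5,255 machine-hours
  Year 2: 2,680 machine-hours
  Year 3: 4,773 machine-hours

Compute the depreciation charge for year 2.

Depreciable base = $201,296 − $48,800 = $152,496.
Rate = $152,496 / 12,708 machine-hours = $12 per machine-hour.
Year 1: 5,255 × $12 = $63,060. Book value $138,236.
Year 2: 2,680 × $12 = $32,160. Book value $106,076.

$32,160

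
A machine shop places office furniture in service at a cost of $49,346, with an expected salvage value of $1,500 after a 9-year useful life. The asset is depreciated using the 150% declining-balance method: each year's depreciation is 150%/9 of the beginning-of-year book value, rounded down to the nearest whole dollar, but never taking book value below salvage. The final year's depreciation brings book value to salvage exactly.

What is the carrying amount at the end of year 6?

Depreciable base = $49,346 − $1,500 = $47,846.
Year 1: ⌊$49,346 × 150%/9⌋ = $8,224. Book value $41,122.
Year 2: ⌊$41,122 × 150%/9⌋ = $6,853. Book value $34,269.
Year 3: ⌊$34,269 × 150%/9⌋ = $5,711. Book value $28,558.
Year 4: ⌊$28,558 × 150%/9⌋ = $4,759. Book value $23,799.
Year 5: ⌊$23,799 × 150%/9⌋ = $3,966. Book value $19,833.
Year 6: ⌊$19,833 × 150%/9⌋ = $3,305. Book value $16,528.

$16,528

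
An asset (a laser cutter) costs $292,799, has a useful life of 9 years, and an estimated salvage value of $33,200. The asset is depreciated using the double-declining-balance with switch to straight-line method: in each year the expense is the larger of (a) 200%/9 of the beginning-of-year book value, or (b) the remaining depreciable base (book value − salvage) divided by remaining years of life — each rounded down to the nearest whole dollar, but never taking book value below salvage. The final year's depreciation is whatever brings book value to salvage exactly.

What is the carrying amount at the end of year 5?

Depreciable base = $292,799 − $33,200 = $259,599.
Year 1: DB = ⌊$292,799 × 200%/9⌋ = $65,066; SL = ⌊$259,599/9⌋ = $28,844 → take DB $65,066. Book value $227,733.
Year 2: DB = ⌊$227,733 × 200%/9⌋ = $50,607; SL = ⌊$194,533/8⌋ = $24,316 → take DB $50,607. Book value $177,126.
Year 3: DB = ⌊$177,126 × 200%/9⌋ = $39,361; SL = ⌊$143,926/7⌋ = $20,560 → take DB $39,361. Book value $137,765.
Year 4: DB = ⌊$137,765 × 200%/9⌋ = $30,614; SL = ⌊$104,565/6⌋ = $17,427 → take DB $30,614. Book value $107,151.
Year 5: DB = ⌊$107,151 × 200%/9⌋ = $23,811; SL = ⌊$73,951/5⌋ = $14,790 → take DB $23,811. Book value $83,340.

$83,340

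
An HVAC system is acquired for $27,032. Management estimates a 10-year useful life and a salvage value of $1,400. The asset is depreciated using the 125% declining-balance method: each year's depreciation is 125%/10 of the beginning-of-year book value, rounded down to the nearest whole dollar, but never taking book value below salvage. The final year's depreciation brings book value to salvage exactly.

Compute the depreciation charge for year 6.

Depreciable base = $27,032 − $1,400 = $25,632.
Year 1: ⌊$27,032 × 125%/10⌋ = $3,379. Book value $23,653.
Year 2: ⌊$23,653 × 125%/10⌋ = $2,956. Book value $20,697.
Year 3: ⌊$20,697 × 125%/10⌋ = $2,587. Book value $18,110.
Year 4: ⌊$18,110 × 125%/10⌋ = $2,263. Book value $15,847.
Year 5: ⌊$15,847 × 125%/10⌋ = $1,980. Book value $13,867.
Year 6: ⌊$13,867 × 125%/10⌋ = $1,733. Book value $12,134.

$1,733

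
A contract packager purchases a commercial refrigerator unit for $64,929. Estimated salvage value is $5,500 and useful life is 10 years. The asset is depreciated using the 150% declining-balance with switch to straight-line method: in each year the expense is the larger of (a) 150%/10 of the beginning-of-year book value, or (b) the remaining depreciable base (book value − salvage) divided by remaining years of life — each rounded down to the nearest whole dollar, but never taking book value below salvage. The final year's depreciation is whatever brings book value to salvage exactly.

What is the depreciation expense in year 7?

$4,662

Depreciable base = $64,929 − $5,500 = $59,429.
Year 1: DB = ⌊$64,929 × 150%/10⌋ = $9,739; SL = ⌊$59,429/10⌋ = $5,942 → take DB $9,739. Book value $55,190.
Year 2: DB = ⌊$55,190 × 150%/10⌋ = $8,278; SL = ⌊$49,690/9⌋ = $5,521 → take DB $8,278. Book value $46,912.
Year 3: DB = ⌊$46,912 × 150%/10⌋ = $7,036; SL = ⌊$41,412/8⌋ = $5,176 → take DB $7,036. Book value $39,876.
Year 4: DB = ⌊$39,876 × 150%/10⌋ = $5,981; SL = ⌊$34,376/7⌋ = $4,910 → take DB $5,981. Book value $33,895.
Year 5: DB = ⌊$33,895 × 150%/10⌋ = $5,084; SL = ⌊$28,395/6⌋ = $4,732 → take DB $5,084. Book value $28,811.
Year 6: DB = ⌊$28,811 × 150%/10⌋ = $4,321; SL = ⌊$23,311/5⌋ = $4,662 → take SL $4,662. Book value $24,149.
Year 7: DB = ⌊$24,149 × 150%/10⌋ = $3,622; SL = ⌊$18,649/4⌋ = $4,662 → take SL $4,662. Book value $19,487.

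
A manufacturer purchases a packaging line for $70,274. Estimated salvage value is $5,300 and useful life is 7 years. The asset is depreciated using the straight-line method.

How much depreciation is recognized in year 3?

Depreciable base = $70,274 − $5,300 = $64,974.
Annual expense = $64,974 / 7 = $9,282.

$9,282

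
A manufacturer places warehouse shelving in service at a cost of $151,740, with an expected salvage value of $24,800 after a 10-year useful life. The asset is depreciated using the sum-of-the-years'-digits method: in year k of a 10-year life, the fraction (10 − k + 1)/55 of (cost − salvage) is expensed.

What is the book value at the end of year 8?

Depreciable base = $151,740 − $24,800 = $126,940.
Sum of the years' digits = 10+9+8+7+6+5+4+3+2+1 = 55.
Year 1: $126,940 × 10/55 = $23,080. Book value $128,660.
Year 2: $126,940 × 9/55 = $20,772. Book value $107,888.
Year 3: $126,940 × 8/55 = $18,464. Book value $89,424.
Year 4: $126,940 × 7/55 = $16,156. Book value $73,268.
Year 5: $126,940 × 6/55 = $13,848. Book value $59,420.
Year 6: $126,940 × 5/55 = $11,540. Book value $47,880.
Year 7: $126,940 × 4/55 = $9,232. Book value $38,648.
Year 8: $126,940 × 3/55 = $6,924. Book value $31,724.

$31,724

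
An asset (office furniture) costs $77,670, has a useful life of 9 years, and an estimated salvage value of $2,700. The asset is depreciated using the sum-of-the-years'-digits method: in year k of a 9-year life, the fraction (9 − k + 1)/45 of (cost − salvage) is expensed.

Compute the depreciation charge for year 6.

Depreciable base = $77,670 − $2,700 = $74,970.
Sum of the years' digits = 9+8+7+6+5+4+3+2+1 = 45.
Year 1: $74,970 × 9/45 = $14,994. Book value $62,676.
Year 2: $74,970 × 8/45 = $13,328. Book value $49,348.
Year 3: $74,970 × 7/45 = $11,662. Book value $37,686.
Year 4: $74,970 × 6/45 = $9,996. Book value $27,690.
Year 5: $74,970 × 5/45 = $8,330. Book value $19,360.
Year 6: $74,970 × 4/45 = $6,664. Book value $12,696.

$6,664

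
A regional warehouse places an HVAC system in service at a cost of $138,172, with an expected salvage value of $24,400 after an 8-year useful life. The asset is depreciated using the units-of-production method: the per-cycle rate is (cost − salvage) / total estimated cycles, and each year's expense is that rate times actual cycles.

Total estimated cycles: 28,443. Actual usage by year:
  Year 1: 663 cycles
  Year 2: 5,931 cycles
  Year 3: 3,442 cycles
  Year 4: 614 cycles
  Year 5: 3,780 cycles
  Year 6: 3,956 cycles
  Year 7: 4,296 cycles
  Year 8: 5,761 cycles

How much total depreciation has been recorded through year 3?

Depreciable base = $138,172 − $24,400 = $113,772.
Rate = $113,772 / 28,443 cycles = $4 per cycle.
Year 1: 663 × $4 = $2,652. Book value $135,520.
Year 2: 5,931 × $4 = $23,724. Book value $111,796.
Year 3: 3,442 × $4 = $13,768. Book value $98,028.
Accumulated through year 3 = $138,172 − $98,028 = $40,144.

$40,144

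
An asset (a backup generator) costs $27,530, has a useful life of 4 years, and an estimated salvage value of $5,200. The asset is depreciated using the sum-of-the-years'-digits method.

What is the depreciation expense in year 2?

$6,699

Depreciable base = $27,530 − $5,200 = $22,330.
Sum of the years' digits = 4+3+2+1 = 10.
Year 1: $22,330 × 4/10 = $8,932. Book value $18,598.
Year 2: $22,330 × 3/10 = $6,699. Book value $11,899.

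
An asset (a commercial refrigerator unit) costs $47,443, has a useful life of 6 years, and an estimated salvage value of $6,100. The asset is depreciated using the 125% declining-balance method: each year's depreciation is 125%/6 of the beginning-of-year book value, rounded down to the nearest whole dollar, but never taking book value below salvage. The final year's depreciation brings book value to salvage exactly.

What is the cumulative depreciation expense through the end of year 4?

$28,806

Depreciable base = $47,443 − $6,100 = $41,343.
Year 1: ⌊$47,443 × 125%/6⌋ = $9,883. Book value $37,560.
Year 2: ⌊$37,560 × 125%/6⌋ = $7,825. Book value $29,735.
Year 3: ⌊$29,735 × 125%/6⌋ = $6,194. Book value $23,541.
Year 4: ⌊$23,541 × 125%/6⌋ = $4,904. Book value $18,637.
Accumulated through year 4 = $47,443 − $18,637 = $28,806.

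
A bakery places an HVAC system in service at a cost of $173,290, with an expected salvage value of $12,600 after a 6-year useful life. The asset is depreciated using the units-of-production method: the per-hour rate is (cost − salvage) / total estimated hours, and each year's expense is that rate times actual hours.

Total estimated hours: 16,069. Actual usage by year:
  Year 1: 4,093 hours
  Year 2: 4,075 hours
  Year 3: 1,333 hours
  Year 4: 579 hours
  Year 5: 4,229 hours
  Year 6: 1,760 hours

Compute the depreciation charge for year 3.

$13,330

Depreciable base = $173,290 − $12,600 = $160,690.
Rate = $160,690 / 16,069 hours = $10 per hour.
Year 1: 4,093 × $10 = $40,930. Book value $132,360.
Year 2: 4,075 × $10 = $40,750. Book value $91,610.
Year 3: 1,333 × $10 = $13,330. Book value $78,280.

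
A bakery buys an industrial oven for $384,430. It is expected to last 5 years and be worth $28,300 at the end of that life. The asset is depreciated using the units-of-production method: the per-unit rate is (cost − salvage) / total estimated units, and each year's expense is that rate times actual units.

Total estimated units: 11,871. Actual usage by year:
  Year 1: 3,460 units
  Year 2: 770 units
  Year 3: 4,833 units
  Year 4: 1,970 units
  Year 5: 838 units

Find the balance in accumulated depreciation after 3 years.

Depreciable base = $384,430 − $28,300 = $356,130.
Rate = $356,130 / 11,871 units = $30 per unit.
Year 1: 3,460 × $30 = $103,800. Book value $280,630.
Year 2: 770 × $30 = $23,100. Book value $257,530.
Year 3: 4,833 × $30 = $144,990. Book value $112,540.
Accumulated through year 3 = $384,430 − $112,540 = $271,890.

$271,890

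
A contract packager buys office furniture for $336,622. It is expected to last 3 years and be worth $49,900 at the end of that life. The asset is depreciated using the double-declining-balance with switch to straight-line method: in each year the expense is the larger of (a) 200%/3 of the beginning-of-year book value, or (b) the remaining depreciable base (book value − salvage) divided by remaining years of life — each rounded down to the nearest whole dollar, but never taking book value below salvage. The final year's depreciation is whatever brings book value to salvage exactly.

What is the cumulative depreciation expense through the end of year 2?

$286,722

Depreciable base = $336,622 − $49,900 = $286,722.
Year 1: DB = ⌊$336,622 × 200%/3⌋ = $224,414; SL = ⌊$286,722/3⌋ = $95,574 → take DB $224,414. Book value $112,208.
Year 2: DB = ⌊$112,208 × 200%/3⌋ = $74,805; SL = ⌊$62,308/2⌋ = $31,154 → take DB $74,805, capped at $62,308. Book value $49,900.
Accumulated through year 2 = $336,622 − $49,900 = $286,722.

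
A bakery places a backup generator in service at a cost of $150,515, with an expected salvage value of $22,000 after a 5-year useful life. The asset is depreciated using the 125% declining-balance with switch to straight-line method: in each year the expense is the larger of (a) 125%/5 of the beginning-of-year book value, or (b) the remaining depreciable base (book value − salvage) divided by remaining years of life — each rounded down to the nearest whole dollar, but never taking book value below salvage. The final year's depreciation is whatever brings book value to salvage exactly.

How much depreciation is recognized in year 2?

$28,221

Depreciable base = $150,515 − $22,000 = $128,515.
Year 1: DB = ⌊$150,515 × 125%/5⌋ = $37,628; SL = ⌊$128,515/5⌋ = $25,703 → take DB $37,628. Book value $112,887.
Year 2: DB = ⌊$112,887 × 125%/5⌋ = $28,221; SL = ⌊$90,887/4⌋ = $22,721 → take DB $28,221. Book value $84,666.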